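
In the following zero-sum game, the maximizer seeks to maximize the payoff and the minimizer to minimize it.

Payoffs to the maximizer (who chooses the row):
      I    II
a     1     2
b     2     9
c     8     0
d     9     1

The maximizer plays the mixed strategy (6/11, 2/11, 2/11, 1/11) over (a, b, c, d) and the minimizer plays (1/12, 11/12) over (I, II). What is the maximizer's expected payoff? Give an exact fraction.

94/33

Against (1/12, 11/12), each row's expected payoff is a: 23/12; b: 101/12; c: 2/3; d: 5/3.
Taking the (6/11, 2/11, 2/11, 1/11)-weighted average: (6/11)·(23/12) + (2/11)·(101/12) + (2/11)·(2/3) + (1/11)·(5/3) = 94/33.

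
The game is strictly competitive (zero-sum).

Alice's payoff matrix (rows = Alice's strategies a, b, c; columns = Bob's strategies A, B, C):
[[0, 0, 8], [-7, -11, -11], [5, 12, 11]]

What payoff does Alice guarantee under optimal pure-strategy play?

5

Row minima: 0, -11, 5 → Alice's maximin is 5.
Column maxima: 5, 12, 11 → Bob's minimax is 5.
They coincide at (c, A), so the value is 5.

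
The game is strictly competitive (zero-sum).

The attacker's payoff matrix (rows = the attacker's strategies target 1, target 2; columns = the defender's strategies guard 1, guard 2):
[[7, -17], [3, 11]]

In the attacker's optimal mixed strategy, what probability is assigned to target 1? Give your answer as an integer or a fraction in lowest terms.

1/4

Row minima are -17 and 3, so the attacker's maximin is 3; column maxima are 7 and 11, so the defender's minimax is 7. These differ, so the equilibrium is in mixed strategies.
Let the attacker play target 1 with probability p. The defender is indifferent when 7p + 3(1−p) = −17p + 11(1−p), giving p = 1/4.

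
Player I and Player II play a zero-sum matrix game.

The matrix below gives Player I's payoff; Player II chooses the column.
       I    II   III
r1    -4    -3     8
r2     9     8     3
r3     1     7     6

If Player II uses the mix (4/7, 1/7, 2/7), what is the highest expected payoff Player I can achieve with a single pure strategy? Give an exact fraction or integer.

r1: (-4)·(4/7) + (-3)·(1/7) + (8)·(2/7) = -3/7.
r2: (9)·(4/7) + (8)·(1/7) + (3)·(2/7) = 50/7.
r3: (1)·(4/7) + (7)·(1/7) + (6)·(2/7) = 23/7.
The best pure response is r2 with expected payoff 50/7.

50/7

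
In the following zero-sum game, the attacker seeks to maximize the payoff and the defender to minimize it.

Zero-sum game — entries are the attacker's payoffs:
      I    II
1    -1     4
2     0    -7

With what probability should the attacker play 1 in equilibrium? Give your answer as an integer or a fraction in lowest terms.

Row minima are -1 and -7, so the attacker's maximin is -1; column maxima are 0 and 4, so the defender's minimax is 0. These differ, so the equilibrium is in mixed strategies.
Let the attacker play 1 with probability p. The defender is indifferent when −p = 4p − 7(1−p), giving p = 7/12.

7/12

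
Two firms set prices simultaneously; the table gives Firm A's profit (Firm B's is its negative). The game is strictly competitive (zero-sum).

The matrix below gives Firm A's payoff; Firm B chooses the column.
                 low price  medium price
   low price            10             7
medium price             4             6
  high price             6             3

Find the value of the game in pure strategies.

Row minima: 7, 4, 3 → Firm A's maximin is 7.
Column maxima: 10, 7 → Firm B's minimax is 7.
They coincide at (low price, medium price), so the value is 7.

7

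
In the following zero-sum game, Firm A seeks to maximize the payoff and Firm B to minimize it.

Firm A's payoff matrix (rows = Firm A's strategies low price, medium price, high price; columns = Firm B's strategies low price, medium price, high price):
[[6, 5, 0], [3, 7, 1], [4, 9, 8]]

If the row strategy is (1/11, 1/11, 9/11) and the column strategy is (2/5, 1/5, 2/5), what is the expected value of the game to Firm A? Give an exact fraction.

329/55

Against (2/5, 1/5, 2/5), each row's expected payoff is low price: 17/5; medium price: 3; high price: 33/5.
Taking the (1/11, 1/11, 9/11)-weighted average: (1/11)·(17/5) + (1/11)·(3) + (9/11)·(33/5) = 329/55.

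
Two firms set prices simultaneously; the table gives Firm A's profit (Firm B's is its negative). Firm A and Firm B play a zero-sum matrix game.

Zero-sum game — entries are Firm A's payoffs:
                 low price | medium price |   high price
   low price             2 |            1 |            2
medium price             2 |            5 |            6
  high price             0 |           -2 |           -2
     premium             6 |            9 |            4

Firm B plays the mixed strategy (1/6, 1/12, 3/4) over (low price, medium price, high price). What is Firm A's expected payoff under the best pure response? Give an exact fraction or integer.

low price: (2)·(1/6) + (1)·(1/12) + (2)·(3/4) = 23/12.
medium price: (2)·(1/6) + (5)·(1/12) + (6)·(3/4) = 21/4.
high price: (0)·(1/6) + (-2)·(1/12) + (-2)·(3/4) = -5/3.
premium: (6)·(1/6) + (9)·(1/12) + (4)·(3/4) = 19/4.
The best pure response is medium price with expected payoff 21/4.

21/4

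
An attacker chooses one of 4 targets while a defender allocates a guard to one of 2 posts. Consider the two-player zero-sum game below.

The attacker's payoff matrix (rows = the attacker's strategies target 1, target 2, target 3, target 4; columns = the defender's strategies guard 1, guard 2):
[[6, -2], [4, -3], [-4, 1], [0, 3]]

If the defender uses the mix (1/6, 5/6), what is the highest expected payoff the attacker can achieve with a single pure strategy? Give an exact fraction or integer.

target 1: (6)·(1/6) + (-2)·(5/6) = -2/3.
target 2: (4)·(1/6) + (-3)·(5/6) = -11/6.
target 3: (-4)·(1/6) + (1)·(5/6) = 1/6.
target 4: (0)·(1/6) + (3)·(5/6) = 5/2.
The best pure response is target 4 with expected payoff 5/2.

5/2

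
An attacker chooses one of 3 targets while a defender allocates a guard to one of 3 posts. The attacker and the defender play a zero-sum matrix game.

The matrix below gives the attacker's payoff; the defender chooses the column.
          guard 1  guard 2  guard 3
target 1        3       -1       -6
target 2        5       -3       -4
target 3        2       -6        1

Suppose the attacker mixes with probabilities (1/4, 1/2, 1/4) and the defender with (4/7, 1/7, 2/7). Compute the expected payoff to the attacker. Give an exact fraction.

Against (4/7, 1/7, 2/7), each row's expected payoff is target 1: -1/7; target 2: 9/7; target 3: 4/7.
Taking the (1/4, 1/2, 1/4)-weighted average: (1/4)·(-1/7) + (1/2)·(9/7) + (1/4)·(4/7) = 3/4.

3/4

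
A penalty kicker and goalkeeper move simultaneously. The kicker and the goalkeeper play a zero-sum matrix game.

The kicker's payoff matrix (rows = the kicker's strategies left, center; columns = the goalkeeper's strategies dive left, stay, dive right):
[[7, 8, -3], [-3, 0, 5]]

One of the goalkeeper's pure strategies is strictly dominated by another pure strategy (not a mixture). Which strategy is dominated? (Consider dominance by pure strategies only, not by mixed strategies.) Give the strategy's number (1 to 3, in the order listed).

2

The goalkeeper prefers columns that give the kicker less. Compare stay with dive left: 7 < 8, -3 < 0.
So dive left strictly dominates stay for the goalkeeper; stay is strictly dominated.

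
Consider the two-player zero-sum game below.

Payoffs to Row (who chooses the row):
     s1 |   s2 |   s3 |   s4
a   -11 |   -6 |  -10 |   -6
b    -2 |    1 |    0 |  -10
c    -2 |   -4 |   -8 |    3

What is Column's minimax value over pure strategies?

The worst case (largest entry) in each column is s1: -2, s2: 1, s3: 0, s4: 3.
The best (smallest) of these is -2.

-2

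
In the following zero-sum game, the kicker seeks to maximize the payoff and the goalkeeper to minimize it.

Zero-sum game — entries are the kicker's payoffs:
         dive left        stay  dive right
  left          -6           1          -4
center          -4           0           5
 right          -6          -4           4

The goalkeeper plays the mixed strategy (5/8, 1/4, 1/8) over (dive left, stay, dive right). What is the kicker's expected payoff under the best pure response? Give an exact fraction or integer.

left: (-6)·(5/8) + (1)·(1/4) + (-4)·(1/8) = -4.
center: (-4)·(5/8) + (0)·(1/4) + (5)·(1/8) = -15/8.
right: (-6)·(5/8) + (-4)·(1/4) + (4)·(1/8) = -17/4.
The best pure response is center with expected payoff -15/8.

-15/8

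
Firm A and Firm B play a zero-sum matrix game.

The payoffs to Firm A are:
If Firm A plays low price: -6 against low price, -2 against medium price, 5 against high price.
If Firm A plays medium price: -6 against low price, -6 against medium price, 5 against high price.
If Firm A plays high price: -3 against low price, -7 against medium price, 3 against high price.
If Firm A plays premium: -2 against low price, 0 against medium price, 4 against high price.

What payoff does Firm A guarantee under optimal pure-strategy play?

-2

Row minima: -6, -6, -7, -2 → Firm A's maximin is -2.
Column maxima: -2, 0, 5 → Firm B's minimax is -2.
They coincide at (premium, low price), so the value is -2.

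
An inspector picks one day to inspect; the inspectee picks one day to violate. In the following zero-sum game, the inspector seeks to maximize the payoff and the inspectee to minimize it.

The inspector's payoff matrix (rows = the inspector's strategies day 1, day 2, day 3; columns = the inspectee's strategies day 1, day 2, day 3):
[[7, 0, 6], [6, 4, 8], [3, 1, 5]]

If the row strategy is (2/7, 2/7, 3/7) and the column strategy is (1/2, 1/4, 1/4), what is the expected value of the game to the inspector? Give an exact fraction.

Against (1/2, 1/4, 1/4), each row's expected payoff is day 1: 5; day 2: 6; day 3: 3.
Taking the (2/7, 2/7, 3/7)-weighted average: (2/7)·(5) + (2/7)·(6) + (3/7)·(3) = 31/7.

31/7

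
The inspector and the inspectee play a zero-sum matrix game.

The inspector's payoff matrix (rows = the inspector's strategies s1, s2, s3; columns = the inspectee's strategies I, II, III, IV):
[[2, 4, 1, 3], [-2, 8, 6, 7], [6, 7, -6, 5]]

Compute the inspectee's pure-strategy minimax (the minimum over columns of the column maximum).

The worst case (largest entry) in each column is I: 6, II: 8, III: 6, IV: 7.
The best (smallest) of these is 6.

6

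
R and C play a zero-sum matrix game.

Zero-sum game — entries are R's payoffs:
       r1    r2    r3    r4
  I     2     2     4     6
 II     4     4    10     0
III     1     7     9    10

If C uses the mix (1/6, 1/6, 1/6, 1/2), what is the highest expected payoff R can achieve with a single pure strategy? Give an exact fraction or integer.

I: (2)·(1/6) + (2)·(1/6) + (4)·(1/6) + (6)·(1/2) = 13/3.
II: (4)·(1/6) + (4)·(1/6) + (10)·(1/6) + (0)·(1/2) = 3.
III: (1)·(1/6) + (7)·(1/6) + (9)·(1/6) + (10)·(1/2) = 47/6.
The best pure response is III with expected payoff 47/6.

47/6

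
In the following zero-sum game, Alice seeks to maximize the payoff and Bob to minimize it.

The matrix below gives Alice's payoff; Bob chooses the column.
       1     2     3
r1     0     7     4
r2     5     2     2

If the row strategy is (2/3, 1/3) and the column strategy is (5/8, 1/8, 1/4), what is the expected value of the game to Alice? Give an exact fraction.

61/24

Against (5/8, 1/8, 1/4), each row's expected payoff is r1: 15/8; r2: 31/8.
Taking the (2/3, 1/3)-weighted average: (2/3)·(15/8) + (1/3)·(31/8) = 61/24.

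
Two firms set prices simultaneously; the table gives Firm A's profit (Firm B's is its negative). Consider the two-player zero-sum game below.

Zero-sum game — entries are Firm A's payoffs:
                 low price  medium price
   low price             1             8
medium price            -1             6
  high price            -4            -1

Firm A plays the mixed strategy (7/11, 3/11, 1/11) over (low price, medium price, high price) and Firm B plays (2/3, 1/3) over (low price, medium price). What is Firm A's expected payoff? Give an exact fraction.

73/33

Against (2/3, 1/3), each row's expected payoff is low price: 10/3; medium price: 4/3; high price: -3.
Taking the (7/11, 3/11, 1/11)-weighted average: (7/11)·(10/3) + (3/11)·(4/3) + (1/11)·(-3) = 73/33.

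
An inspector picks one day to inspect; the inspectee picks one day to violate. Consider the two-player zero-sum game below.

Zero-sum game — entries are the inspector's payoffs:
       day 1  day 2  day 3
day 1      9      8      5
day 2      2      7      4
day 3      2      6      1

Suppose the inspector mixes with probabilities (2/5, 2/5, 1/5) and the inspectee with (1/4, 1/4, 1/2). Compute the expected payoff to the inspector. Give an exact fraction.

49/10

Against (1/4, 1/4, 1/2), each row's expected payoff is day 1: 27/4; day 2: 17/4; day 3: 5/2.
Taking the (2/5, 2/5, 1/5)-weighted average: (2/5)·(27/4) + (2/5)·(17/4) + (1/5)·(5/2) = 49/10.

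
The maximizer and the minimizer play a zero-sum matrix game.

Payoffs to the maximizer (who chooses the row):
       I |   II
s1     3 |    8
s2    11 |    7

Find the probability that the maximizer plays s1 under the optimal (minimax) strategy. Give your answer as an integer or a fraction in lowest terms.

Row minima are 3 and 7, so the maximizer's maximin is 7; column maxima are 11 and 8, so the minimizer's minimax is 8. These differ, so the equilibrium is in mixed strategies.
Let the maximizer play s1 with probability p. The minimizer is indifferent when 3p + 11(1−p) = 8p + 7(1−p), giving p = 4/9.

4/9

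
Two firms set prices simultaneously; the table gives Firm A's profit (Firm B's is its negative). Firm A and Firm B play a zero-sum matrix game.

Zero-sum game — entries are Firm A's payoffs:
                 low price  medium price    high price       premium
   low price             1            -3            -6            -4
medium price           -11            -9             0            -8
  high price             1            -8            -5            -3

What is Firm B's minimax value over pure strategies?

The worst case (largest entry) in each column is low price: 1, medium price: -3, high price: 0, premium: -3.
The best (smallest) of these is -3.

-3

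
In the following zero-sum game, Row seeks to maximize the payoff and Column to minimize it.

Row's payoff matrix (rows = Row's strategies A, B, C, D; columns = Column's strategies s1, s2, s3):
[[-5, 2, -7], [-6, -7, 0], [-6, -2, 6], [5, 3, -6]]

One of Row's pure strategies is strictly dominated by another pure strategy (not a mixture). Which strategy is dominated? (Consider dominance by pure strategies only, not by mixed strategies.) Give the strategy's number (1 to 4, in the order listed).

1

Compare A with D: 5 > -5, 3 > 2, -6 > -7.
So D strictly dominates A for Row; A is strictly dominated.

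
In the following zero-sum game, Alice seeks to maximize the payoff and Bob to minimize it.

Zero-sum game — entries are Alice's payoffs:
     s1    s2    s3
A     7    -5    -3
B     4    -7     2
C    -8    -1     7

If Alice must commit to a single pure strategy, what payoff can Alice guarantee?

The worst-case payoff for each row is A: -5, B: -7, C: -8.
The best of these is -5.

-5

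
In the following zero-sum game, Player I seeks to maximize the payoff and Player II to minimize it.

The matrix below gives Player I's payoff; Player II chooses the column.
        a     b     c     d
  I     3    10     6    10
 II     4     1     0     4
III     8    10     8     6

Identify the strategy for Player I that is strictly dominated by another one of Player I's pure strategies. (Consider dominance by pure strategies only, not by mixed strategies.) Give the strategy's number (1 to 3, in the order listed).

Compare II with III: 8 > 4, 10 > 1, 8 > 0, 6 > 4.
So III strictly dominates II for Player I; II is strictly dominated.

2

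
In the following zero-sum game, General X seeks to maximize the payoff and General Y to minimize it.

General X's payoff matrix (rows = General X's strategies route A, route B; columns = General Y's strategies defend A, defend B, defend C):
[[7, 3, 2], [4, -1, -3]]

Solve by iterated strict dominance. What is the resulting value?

2

Row route B is strictly dominated by row route A (7>4, 3>-1, 2>-3); eliminate route B.
Column defend A is strictly dominated by defend B for General Y (3<7); eliminate defend A.
Column defend B is strictly dominated by defend C for General Y (2<3); eliminate defend B.
Only (route A, defend C) remains, with payoff 2.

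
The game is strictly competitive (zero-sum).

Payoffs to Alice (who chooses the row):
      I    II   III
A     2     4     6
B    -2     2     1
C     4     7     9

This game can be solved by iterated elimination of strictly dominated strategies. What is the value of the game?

4

Row B is strictly dominated by row A (2>-2, 4>2, 6>1); eliminate B.
Row A is strictly dominated by row C (4>2, 7>4, 9>6); eliminate A.
Column II is strictly dominated by I for Bob (4<7); eliminate II.
Column III is strictly dominated by I for Bob (4<9); eliminate III.
Only (C, I) remains, with payoff 4.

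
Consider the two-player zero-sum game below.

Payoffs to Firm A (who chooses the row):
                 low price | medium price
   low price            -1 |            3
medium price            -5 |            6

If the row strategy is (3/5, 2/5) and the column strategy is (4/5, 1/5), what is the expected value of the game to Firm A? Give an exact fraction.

-31/25

Against (4/5, 1/5), each row's expected payoff is low price: -1/5; medium price: -14/5.
Taking the (3/5, 2/5)-weighted average: (3/5)·(-1/5) + (2/5)·(-14/5) = -31/25.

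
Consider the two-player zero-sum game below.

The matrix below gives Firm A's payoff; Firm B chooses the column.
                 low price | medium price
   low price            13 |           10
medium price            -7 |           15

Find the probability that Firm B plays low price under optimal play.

Row minima are 10 and -7, so Firm A's maximin is 10; column maxima are 13 and 15, so Firm B's minimax is 13. These differ, so the equilibrium is in mixed strategies.
Let Firm B play low price with probability q. Firm A is indifferent when 13q + 10(1−q) = −7q + 15(1−q), giving q = 1/5.

1/5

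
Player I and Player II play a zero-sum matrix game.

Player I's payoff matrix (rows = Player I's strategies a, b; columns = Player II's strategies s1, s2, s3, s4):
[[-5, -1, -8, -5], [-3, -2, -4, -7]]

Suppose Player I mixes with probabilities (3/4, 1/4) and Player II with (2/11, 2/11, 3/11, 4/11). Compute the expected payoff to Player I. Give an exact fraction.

-109/22

Against (2/11, 2/11, 3/11, 4/11), each row's expected payoff is a: -56/11; b: -50/11.
Taking the (3/4, 1/4)-weighted average: (3/4)·(-56/11) + (1/4)·(-50/11) = -109/22.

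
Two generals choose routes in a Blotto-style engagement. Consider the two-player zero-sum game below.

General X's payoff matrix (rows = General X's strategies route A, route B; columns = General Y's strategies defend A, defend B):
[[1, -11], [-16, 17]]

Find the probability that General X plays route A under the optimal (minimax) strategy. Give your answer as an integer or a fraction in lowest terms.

Row minima are -11 and -16, so General X's maximin is -11; column maxima are 1 and 17, so General Y's minimax is 1. These differ, so the equilibrium is in mixed strategies.
Let General X play route A with probability p. General Y is indifferent when p − 16(1−p) = −11p + 17(1−p), giving p = 11/15.

11/15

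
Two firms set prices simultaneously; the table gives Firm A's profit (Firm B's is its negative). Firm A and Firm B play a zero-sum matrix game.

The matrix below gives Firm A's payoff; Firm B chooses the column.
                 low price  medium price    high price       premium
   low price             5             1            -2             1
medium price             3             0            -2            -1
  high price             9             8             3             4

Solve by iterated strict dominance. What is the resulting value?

Row low price is strictly dominated by row high price (9>5, 8>1, 3>-2, 4>1); eliminate low price.
Column low price is strictly dominated by medium price for Firm B (0<3, 8<9); eliminate low price.
Row medium price is strictly dominated by row high price (8>0, 3>-2, 4>-1); eliminate medium price.
Column premium is strictly dominated by high price for Firm B (3<4); eliminate premium.
Column medium price is strictly dominated by high price for Firm B (3<8); eliminate medium price.
Only (high price, high price) remains, with payoff 3.

3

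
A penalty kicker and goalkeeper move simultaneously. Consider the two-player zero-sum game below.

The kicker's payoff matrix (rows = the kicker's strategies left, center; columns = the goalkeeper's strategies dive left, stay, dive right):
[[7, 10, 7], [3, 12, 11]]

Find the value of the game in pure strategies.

Row minima: 7, 3 → the kicker's maximin is 7.
Column maxima: 7, 12, 11 → the goalkeeper's minimax is 7.
They coincide at (left, dive left), so the value is 7.

7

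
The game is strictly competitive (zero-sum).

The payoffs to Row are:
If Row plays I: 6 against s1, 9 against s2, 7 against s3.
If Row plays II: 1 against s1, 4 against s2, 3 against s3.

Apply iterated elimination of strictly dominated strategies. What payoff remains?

6

Row II is strictly dominated by row I (6>1, 9>4, 7>3); eliminate II.
Column s2 is strictly dominated by s1 for Column (6<9); eliminate s2.
Column s3 is strictly dominated by s1 for Column (6<7); eliminate s3.
Only (I, s1) remains, with payoff 6.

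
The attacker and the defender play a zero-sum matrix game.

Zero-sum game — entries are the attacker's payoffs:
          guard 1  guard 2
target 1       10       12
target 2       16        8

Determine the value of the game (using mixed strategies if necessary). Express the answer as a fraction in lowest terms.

56/5

Row minima are 10 and 8, so the attacker's maximin is 10; column maxima are 16 and 12, so the defender's minimax is 12. These differ, so the equilibrium is in mixed strategies.
Let the attacker play target 1 with probability p. The defender is indifferent when 10p + 16(1−p) = 12p + 8(1−p), giving p = 4/5.
Let the defender play guard 1 with probability q. The attacker is indifferent when 10q + 12(1−q) = 16q + 8(1−q), giving q = 2/5.
The value is 10·(2/5) + (12)·(3/5) = 56/5.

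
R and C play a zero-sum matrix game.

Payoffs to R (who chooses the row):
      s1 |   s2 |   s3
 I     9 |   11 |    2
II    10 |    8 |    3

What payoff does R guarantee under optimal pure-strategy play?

3

Row minima: 2, 3 → R's maximin is 3.
Column maxima: 10, 11, 3 → C's minimax is 3.
They coincide at (II, s3), so the value is 3.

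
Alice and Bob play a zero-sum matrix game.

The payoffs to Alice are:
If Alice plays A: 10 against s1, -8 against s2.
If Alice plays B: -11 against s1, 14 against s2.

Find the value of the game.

Row minima are -8 and -11, so Alice's maximin is -8; column maxima are 10 and 14, so Bob's minimax is 10. These differ, so the equilibrium is in mixed strategies.
Let Alice play A with probability p. Bob is indifferent when 10p − 11(1−p) = −8p + 14(1−p), giving p = 25/43.
Let Bob play s1 with probability q. Alice is indifferent when 10q − 8(1−q) = −11q + 14(1−q), giving q = 22/43.
The value is 10·(22/43) + (-8)·(21/43) = 52/43.

52/43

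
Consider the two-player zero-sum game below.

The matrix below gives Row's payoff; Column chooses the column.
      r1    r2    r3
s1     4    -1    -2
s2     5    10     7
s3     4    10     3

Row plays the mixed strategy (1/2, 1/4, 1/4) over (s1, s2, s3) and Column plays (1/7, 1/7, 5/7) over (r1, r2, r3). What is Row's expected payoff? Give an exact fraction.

Against (1/7, 1/7, 5/7), each row's expected payoff is s1: -1; s2: 50/7; s3: 29/7.
Taking the (1/2, 1/4, 1/4)-weighted average: (1/2)·(-1) + (1/4)·(50/7) + (1/4)·(29/7) = 65/28.

65/28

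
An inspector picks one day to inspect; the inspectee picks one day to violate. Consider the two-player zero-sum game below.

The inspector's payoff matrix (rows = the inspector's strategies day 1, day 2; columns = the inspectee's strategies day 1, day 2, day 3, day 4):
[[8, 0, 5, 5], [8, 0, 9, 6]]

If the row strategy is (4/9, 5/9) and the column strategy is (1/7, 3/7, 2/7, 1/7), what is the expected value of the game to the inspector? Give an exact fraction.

4

Against (1/7, 3/7, 2/7, 1/7), each row's expected payoff is day 1: 23/7; day 2: 32/7.
Taking the (4/9, 5/9)-weighted average: (4/9)·(23/7) + (5/9)·(32/7) = 4.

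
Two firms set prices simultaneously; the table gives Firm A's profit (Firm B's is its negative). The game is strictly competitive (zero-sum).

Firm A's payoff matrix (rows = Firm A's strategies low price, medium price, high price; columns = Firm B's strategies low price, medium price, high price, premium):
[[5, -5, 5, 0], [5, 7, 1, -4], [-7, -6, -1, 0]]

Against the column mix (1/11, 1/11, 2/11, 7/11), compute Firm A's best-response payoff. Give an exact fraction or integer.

low price: (5)·(1/11) + (-5)·(1/11) + (5)·(2/11) + (0)·(7/11) = 10/11.
medium price: (5)·(1/11) + (7)·(1/11) + (1)·(2/11) + (-4)·(7/11) = -14/11.
high price: (-7)·(1/11) + (-6)·(1/11) + (-1)·(2/11) + (0)·(7/11) = -15/11.
The best pure response is low price with expected payoff 10/11.

10/11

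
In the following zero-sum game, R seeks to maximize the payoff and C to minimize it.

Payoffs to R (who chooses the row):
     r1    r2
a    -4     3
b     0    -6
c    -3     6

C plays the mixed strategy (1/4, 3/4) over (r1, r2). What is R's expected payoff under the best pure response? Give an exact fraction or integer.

15/4

a: (-4)·(1/4) + (3)·(3/4) = 5/4.
b: (0)·(1/4) + (-6)·(3/4) = -9/2.
c: (-3)·(1/4) + (6)·(3/4) = 15/4.
The best pure response is c with expected payoff 15/4.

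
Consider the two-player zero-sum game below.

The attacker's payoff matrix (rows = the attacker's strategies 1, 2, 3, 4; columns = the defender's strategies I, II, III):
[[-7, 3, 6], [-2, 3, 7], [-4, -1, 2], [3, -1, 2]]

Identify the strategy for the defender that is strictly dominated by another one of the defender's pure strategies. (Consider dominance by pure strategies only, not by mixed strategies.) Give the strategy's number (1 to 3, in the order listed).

3

The defender prefers columns that give the attacker less. Compare III with II: 3 < 6, 3 < 7, -1 < 2, -1 < 2.
So II strictly dominates III for the defender; III is strictly dominated.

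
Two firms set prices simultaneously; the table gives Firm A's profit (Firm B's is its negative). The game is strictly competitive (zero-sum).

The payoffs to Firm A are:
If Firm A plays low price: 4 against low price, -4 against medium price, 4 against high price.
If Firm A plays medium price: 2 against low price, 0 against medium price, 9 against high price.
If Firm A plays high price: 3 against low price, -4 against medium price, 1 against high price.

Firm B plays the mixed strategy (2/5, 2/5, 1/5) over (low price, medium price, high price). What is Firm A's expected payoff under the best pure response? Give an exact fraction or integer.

low price: (4)·(2/5) + (-4)·(2/5) + (4)·(1/5) = 4/5.
medium price: (2)·(2/5) + (0)·(2/5) + (9)·(1/5) = 13/5.
high price: (3)·(2/5) + (-4)·(2/5) + (1)·(1/5) = -1/5.
The best pure response is medium price with expected payoff 13/5.

13/5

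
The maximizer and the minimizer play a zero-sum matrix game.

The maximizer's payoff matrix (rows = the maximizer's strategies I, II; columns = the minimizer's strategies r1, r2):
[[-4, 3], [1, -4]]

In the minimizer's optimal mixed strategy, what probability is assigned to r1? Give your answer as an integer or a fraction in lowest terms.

7/12

Row minima are -4 and -4, so the maximizer's maximin is -4; column maxima are 1 and 3, so the minimizer's minimax is 1. These differ, so the equilibrium is in mixed strategies.
Let the minimizer play r1 with probability q. The maximizer is indifferent when −4q + 3(1−q) = q − 4(1−q), giving q = 7/12.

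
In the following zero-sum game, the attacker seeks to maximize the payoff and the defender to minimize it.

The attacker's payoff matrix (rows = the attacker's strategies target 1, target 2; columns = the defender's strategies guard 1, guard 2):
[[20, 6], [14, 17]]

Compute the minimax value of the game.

Row minima are 6 and 14, so the attacker's maximin is 14; column maxima are 20 and 17, so the defender's minimax is 17. These differ, so the equilibrium is in mixed strategies.
Let the attacker play target 1 with probability p. The defender is indifferent when 20p + 14(1−p) = 6p + 17(1−p), giving p = 3/17.
Let the defender play guard 1 with probability q. The attacker is indifferent when 20q + 6(1−q) = 14q + 17(1−q), giving q = 11/17.
The value is 20·(11/17) + (6)·(6/17) = 256/17.

256/17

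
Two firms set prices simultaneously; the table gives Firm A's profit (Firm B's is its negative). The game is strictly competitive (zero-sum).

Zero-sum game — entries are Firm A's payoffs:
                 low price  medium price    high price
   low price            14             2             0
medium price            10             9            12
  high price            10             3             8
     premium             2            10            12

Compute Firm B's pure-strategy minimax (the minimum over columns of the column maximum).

10

The worst case (largest entry) in each column is low price: 14, medium price: 10, high price: 12.
The best (smallest) of these is 10.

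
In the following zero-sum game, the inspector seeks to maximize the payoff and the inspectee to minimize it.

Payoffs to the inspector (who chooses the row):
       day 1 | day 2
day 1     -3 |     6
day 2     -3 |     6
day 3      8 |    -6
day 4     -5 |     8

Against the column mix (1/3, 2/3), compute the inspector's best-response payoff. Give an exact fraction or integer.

day 1: (-3)·(1/3) + (6)·(2/3) = 3.
day 2: (-3)·(1/3) + (6)·(2/3) = 3.
day 3: (8)·(1/3) + (-6)·(2/3) = -4/3.
day 4: (-5)·(1/3) + (8)·(2/3) = 11/3.
The best pure response is day 4 with expected payoff 11/3.

11/3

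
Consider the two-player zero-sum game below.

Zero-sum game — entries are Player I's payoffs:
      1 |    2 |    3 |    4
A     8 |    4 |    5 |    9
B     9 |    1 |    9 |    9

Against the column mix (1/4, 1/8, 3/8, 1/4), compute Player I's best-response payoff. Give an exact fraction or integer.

A: (8)·(1/4) + (4)·(1/8) + (5)·(3/8) + (9)·(1/4) = 53/8.
B: (9)·(1/4) + (1)·(1/8) + (9)·(3/8) + (9)·(1/4) = 8.
The best pure response is B with expected payoff 8.

8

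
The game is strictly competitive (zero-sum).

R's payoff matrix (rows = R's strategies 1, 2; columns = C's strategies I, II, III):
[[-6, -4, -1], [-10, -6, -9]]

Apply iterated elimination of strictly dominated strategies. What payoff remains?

-6

Row 2 is strictly dominated by row 1 (-6>-10, -4>-6, -1>-9); eliminate 2.
Column III is strictly dominated by I for C (-6<-1); eliminate III.
Column II is strictly dominated by I for C (-6<-4); eliminate II.
Only (1, I) remains, with payoff -6.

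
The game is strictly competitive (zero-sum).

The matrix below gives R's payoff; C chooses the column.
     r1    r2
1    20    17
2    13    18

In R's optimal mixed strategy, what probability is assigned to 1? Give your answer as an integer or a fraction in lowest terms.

5/8

Row minima are 17 and 13, so R's maximin is 17; column maxima are 20 and 18, so C's minimax is 18. These differ, so the equilibrium is in mixed strategies.
Let R play 1 with probability p. C is indifferent when 20p + 13(1−p) = 17p + 18(1−p), giving p = 5/8.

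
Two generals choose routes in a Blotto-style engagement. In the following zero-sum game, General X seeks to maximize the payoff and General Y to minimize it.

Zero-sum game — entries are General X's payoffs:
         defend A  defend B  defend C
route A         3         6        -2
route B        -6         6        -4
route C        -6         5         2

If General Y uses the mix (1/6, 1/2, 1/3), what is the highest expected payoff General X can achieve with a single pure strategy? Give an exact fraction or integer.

route A: (3)·(1/6) + (6)·(1/2) + (-2)·(1/3) = 17/6.
route B: (-6)·(1/6) + (6)·(1/2) + (-4)·(1/3) = 2/3.
route C: (-6)·(1/6) + (5)·(1/2) + (2)·(1/3) = 13/6.
The best pure response is route A with expected payoff 17/6.

17/6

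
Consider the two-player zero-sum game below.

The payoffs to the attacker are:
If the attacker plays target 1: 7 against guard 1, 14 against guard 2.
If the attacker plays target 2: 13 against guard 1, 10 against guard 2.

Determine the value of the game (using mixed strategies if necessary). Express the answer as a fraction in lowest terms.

Row minima are 7 and 10, so the attacker's maximin is 10; column maxima are 13 and 14, so the defender's minimax is 13. These differ, so the equilibrium is in mixed strategies.
Let the attacker play target 1 with probability p. The defender is indifferent when 7p + 13(1−p) = 14p + 10(1−p), giving p = 3/10.
Let the defender play guard 1 with probability q. The attacker is indifferent when 7q + 14(1−q) = 13q + 10(1−q), giving q = 2/5.
The value is 7·(2/5) + (14)·(3/5) = 56/5.

56/5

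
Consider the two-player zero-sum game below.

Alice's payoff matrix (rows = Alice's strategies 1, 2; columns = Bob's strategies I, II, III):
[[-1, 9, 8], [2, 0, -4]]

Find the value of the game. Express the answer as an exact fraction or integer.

4/5

Column II is strictly dominated by III for Bob (it gives Alice more in every row).
The remaining 2×2 game on (1, 2) × (I, III) has no saddle point. Let Alice play 1 with probability p; indifference gives −p + 2(1−p) = 8p − 4(1−p), so p = 2/5.
Similarly Bob's optimal q on I is 4/5, and the value is -1·(4/5) + (8)·(1/5) = 4/5.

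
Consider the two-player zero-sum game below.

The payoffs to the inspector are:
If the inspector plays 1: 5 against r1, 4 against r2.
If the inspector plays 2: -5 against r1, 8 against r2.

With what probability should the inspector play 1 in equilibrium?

13/14

Row minima are 4 and -5, so the inspector's maximin is 4; column maxima are 5 and 8, so the inspectee's minimax is 5. These differ, so the equilibrium is in mixed strategies.
Let the inspector play 1 with probability p. The inspectee is indifferent when 5p − 5(1−p) = 4p + 8(1−p), giving p = 13/14.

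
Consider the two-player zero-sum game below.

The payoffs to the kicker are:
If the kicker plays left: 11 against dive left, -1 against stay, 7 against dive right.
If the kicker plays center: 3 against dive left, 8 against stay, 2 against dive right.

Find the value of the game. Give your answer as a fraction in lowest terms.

29/7

Column dive left is strictly dominated by dive right for the goalkeeper (it gives the kicker more in every row).
The remaining 2×2 game on (left, center) × (stay, dive right) has no saddle point. Let the kicker play left with probability p; indifference gives −p + 8(1−p) = 7p + 2(1−p), so p = 3/7.
Similarly the goalkeeper's optimal q on stay is 5/14, and the value is -1·(5/14) + (7)·(9/14) = 29/7.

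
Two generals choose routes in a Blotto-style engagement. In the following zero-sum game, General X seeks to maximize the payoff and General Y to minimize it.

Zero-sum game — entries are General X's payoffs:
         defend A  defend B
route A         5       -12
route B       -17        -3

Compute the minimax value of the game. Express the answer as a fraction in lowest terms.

-219/31

Row minima are -12 and -17, so General X's maximin is -12; column maxima are 5 and -3, so General Y's minimax is -3. These differ, so the equilibrium is in mixed strategies.
Let General X play route A with probability p. General Y is indifferent when 5p − 17(1−p) = −12p − 3(1−p), giving p = 14/31.
Let General Y play defend A with probability q. General X is indifferent when 5q − 12(1−q) = −17q − 3(1−q), giving q = 9/31.
The value is 5·(9/31) + (-12)·(22/31) = -219/31.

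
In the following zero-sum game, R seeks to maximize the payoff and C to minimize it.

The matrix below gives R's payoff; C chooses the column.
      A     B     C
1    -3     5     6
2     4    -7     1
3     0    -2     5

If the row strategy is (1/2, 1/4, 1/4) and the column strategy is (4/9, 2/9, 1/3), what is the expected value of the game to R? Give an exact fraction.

4/3

Against (4/9, 2/9, 1/3), each row's expected payoff is 1: 16/9; 2: 5/9; 3: 11/9.
Taking the (1/2, 1/4, 1/4)-weighted average: (1/2)·(16/9) + (1/4)·(5/9) + (1/4)·(11/9) = 4/3.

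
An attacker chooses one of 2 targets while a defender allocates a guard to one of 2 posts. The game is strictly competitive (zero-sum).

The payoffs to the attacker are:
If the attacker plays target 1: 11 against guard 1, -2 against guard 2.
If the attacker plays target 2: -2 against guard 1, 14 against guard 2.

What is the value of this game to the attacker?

150/29

Row minima are -2 and -2, so the attacker's maximin is -2; column maxima are 11 and 14, so the defender's minimax is 11. These differ, so the equilibrium is in mixed strategies.
Let the attacker play target 1 with probability p. The defender is indifferent when 11p − 2(1−p) = −2p + 14(1−p), giving p = 16/29.
Let the defender play guard 1 with probability q. The attacker is indifferent when 11q − 2(1−q) = −2q + 14(1−q), giving q = 16/29.
The value is 11·(16/29) + (-2)·(13/29) = 150/29.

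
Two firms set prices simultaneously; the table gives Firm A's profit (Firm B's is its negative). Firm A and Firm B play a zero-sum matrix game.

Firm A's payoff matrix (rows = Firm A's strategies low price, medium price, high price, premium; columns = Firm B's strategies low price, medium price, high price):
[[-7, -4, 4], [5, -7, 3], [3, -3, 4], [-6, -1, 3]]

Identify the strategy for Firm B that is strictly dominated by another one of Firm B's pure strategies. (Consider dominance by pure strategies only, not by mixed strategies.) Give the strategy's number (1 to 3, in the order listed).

Firm B prefers columns that give Firm A less. Compare high price with medium price: -4 < 4, -7 < 3, -3 < 4, -1 < 3.
So medium price strictly dominates high price for Firm B; high price is strictly dominated.

3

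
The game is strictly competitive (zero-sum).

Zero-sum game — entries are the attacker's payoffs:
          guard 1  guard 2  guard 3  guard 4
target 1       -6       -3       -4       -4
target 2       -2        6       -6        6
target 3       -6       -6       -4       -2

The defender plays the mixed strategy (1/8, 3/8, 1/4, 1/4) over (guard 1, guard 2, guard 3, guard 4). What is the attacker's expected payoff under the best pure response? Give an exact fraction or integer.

target 1: (-6)·(1/8) + (-3)·(3/8) + (-4)·(1/4) + (-4)·(1/4) = -31/8.
target 2: (-2)·(1/8) + (6)·(3/8) + (-6)·(1/4) + (6)·(1/4) = 2.
target 3: (-6)·(1/8) + (-6)·(3/8) + (-4)·(1/4) + (-2)·(1/4) = -9/2.
The best pure response is target 2 with expected payoff 2.

2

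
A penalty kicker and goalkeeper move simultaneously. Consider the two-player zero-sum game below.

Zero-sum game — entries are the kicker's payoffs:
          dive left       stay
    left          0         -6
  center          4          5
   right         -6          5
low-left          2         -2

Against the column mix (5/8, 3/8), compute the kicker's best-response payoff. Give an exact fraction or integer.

35/8

left: (0)·(5/8) + (-6)·(3/8) = -9/4.
center: (4)·(5/8) + (5)·(3/8) = 35/8.
right: (-6)·(5/8) + (5)·(3/8) = -15/8.
low-left: (2)·(5/8) + (-2)·(3/8) = 1/2.
The best pure response is center with expected payoff 35/8.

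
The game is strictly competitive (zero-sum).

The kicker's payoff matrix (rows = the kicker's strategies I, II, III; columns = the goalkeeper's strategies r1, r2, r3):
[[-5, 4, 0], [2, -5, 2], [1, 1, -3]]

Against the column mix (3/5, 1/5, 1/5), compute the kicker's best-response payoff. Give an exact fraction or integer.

3/5

I: (-5)·(3/5) + (4)·(1/5) + (0)·(1/5) = -11/5.
II: (2)·(3/5) + (-5)·(1/5) + (2)·(1/5) = 3/5.
III: (1)·(3/5) + (1)·(1/5) + (-3)·(1/5) = 1/5.
The best pure response is II with expected payoff 3/5.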